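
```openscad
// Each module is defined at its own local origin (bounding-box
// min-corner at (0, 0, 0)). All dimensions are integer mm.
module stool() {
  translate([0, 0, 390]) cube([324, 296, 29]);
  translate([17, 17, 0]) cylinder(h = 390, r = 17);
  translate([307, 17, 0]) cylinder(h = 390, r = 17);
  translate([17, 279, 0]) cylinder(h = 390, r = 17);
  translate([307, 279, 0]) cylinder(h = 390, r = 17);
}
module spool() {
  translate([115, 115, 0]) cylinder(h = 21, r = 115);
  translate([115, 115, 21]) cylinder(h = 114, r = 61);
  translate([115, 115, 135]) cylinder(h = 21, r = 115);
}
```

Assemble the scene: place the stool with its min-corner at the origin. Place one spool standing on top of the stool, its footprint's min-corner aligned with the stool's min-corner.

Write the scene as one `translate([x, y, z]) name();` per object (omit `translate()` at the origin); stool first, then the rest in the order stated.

stool();
translate([0, 0, 419]) spool();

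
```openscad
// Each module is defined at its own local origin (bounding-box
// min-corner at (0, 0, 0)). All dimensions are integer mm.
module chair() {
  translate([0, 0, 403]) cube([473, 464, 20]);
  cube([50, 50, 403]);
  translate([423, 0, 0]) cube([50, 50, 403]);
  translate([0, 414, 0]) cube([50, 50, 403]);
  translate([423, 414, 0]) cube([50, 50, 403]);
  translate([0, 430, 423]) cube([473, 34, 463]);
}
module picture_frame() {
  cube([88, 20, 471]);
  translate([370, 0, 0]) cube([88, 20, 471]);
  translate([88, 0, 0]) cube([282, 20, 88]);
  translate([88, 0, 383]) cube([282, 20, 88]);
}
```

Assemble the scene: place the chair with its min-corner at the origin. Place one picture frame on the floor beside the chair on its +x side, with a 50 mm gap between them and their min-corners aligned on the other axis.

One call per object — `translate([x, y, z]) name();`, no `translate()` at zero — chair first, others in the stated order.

chair();
translate([523, 0, 0]) picture_frame();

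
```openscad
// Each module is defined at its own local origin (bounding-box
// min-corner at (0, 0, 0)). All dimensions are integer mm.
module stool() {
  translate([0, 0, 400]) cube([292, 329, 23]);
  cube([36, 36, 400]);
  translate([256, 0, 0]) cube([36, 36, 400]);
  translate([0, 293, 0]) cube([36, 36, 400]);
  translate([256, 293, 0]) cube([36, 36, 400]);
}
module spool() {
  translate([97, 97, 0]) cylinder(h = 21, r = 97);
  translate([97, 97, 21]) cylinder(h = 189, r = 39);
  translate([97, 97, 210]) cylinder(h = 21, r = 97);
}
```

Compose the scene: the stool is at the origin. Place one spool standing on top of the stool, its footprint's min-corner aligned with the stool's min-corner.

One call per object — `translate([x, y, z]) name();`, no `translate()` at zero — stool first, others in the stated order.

stool();
translate([0, 0, 423]) spool();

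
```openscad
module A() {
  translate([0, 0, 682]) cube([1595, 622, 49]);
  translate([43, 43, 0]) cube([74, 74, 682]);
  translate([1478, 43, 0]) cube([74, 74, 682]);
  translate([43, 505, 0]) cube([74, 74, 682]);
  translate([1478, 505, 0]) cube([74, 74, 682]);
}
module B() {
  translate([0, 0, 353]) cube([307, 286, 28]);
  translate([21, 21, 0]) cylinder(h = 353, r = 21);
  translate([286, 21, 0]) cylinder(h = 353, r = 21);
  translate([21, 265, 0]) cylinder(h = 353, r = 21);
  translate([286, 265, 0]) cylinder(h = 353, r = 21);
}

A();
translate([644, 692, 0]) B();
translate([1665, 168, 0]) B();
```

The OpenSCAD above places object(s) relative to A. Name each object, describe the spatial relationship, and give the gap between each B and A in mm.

Each stool's nearest face is 70 mm from the table's bounding box.

A is a table. B is a stool. Two stools sit around the table at the +y, +x sides. The gap between each stool and the table is 70 mm.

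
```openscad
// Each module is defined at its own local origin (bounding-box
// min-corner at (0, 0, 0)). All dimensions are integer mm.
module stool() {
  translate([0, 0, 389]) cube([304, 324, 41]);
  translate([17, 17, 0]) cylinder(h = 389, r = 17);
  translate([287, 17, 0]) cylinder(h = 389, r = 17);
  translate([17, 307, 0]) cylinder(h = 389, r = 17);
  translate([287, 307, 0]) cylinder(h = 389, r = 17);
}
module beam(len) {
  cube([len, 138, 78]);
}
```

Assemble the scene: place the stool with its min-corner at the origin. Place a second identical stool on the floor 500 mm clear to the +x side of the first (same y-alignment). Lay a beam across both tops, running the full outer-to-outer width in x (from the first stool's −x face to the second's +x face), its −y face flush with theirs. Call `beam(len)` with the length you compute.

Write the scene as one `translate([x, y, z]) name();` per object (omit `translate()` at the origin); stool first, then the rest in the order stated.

stool();
translate([804, 0, 0]) stool();
translate([0, 0, 430]) beam(1108);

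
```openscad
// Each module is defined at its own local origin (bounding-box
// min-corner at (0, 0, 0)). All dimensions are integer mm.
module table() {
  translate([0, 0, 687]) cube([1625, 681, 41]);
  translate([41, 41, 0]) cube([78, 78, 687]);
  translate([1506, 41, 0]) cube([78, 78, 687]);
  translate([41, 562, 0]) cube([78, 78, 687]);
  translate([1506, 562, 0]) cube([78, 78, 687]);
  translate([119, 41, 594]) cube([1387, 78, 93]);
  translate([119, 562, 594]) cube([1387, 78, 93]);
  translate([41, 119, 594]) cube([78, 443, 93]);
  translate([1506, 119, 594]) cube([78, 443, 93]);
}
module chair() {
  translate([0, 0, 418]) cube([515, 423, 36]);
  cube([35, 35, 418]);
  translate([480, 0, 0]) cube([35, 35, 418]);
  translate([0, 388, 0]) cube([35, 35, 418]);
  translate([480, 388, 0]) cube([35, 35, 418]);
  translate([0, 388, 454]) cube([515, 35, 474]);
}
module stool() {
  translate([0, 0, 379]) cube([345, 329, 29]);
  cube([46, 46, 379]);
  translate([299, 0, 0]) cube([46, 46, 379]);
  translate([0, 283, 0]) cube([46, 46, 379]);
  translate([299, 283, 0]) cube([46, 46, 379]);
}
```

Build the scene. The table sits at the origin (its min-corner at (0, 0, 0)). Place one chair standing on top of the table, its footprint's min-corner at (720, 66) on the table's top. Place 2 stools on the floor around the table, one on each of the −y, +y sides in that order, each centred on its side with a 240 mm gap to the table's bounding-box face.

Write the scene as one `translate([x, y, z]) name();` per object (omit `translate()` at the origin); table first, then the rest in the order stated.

table();
translate([720, 66, 728]) chair();
translate([640, -569, 0]) stool();
translate([640, 921, 0]) stool();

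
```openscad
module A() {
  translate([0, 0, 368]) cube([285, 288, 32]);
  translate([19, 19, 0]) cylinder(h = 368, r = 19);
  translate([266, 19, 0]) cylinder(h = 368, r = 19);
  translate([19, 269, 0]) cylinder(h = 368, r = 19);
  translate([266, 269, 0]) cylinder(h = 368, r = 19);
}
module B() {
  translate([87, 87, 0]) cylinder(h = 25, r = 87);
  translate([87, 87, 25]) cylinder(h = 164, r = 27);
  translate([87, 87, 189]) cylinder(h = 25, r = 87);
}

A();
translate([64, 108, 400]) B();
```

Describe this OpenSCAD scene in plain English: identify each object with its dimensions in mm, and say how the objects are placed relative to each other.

A is a simple wooden stool: a rectangular seat 285 mm (x) by 288 mm (y), 32 mm thick, top face at z = 400 mm, on four round legs, each 38 mm in diameter. The legs rest on z = 0, each leg's axis is inset half a diameter from the nearest pair of seat edges (so the leg's bounding box is flush with the corner).

B is a spool: two coaxial disc flanges of radius 87 mm and thickness 25 mm, joined by a core cylinder of radius 27 mm and height 164 mm. The lower flange rests on z = 0 and the three cylinders share a vertical axis.

The spool is on top of the stool.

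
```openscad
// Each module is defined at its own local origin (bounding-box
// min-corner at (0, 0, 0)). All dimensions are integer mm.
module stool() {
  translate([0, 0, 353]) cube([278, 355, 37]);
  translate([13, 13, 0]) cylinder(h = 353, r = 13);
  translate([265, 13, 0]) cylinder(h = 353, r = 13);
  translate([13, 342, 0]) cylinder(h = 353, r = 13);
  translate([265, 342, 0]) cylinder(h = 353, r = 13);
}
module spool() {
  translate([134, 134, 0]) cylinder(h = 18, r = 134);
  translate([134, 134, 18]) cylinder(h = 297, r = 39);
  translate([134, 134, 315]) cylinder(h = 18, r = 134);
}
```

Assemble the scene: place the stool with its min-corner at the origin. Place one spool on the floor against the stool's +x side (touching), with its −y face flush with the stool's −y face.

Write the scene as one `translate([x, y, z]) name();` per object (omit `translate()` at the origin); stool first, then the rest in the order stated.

stool();
translate([278, 0, 0]) spool();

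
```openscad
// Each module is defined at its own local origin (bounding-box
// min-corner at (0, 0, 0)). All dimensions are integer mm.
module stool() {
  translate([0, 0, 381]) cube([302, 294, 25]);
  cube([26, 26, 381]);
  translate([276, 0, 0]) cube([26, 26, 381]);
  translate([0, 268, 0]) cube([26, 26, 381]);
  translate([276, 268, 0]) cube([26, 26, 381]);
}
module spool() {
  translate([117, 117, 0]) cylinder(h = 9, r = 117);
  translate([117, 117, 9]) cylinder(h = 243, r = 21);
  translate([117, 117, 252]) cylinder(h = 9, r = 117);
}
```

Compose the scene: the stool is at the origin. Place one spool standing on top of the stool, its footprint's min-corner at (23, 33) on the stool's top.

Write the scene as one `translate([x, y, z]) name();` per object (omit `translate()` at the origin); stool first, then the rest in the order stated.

stool();
translate([23, 33, 406]) spool();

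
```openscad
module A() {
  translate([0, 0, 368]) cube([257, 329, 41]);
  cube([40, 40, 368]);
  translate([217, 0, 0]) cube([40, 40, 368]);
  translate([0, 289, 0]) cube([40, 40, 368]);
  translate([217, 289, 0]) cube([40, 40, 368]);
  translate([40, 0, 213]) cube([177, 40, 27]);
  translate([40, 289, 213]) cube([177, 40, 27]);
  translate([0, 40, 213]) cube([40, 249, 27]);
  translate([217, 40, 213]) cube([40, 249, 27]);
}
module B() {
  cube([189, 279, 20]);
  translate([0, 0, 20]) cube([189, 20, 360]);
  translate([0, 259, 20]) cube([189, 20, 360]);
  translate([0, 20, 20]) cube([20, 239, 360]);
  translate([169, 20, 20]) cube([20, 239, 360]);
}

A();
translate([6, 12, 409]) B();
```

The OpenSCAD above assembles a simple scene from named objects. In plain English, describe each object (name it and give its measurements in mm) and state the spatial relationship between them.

A is a simple wooden stool: a rectangular seat 257 mm (x) by 329 mm (y), 41 mm thick, top face at z = 409 mm, on four square legs, each 40×40 mm in cross-section. The legs rest on z = 0, each flush with a corner of the seat. Four stretchers, 40 mm wide and 27 mm tall, connect adjacent legs with their undersides at z = 213 mm, each running between the inner faces of the legs it joins and aligned with the legs' outer faces on the other axis.

B is an open-topped rectangular box: outside dimensions 189×279×380 mm, with a uniform wall and base thickness of 20 mm. The base is a full 189×279 slab on the floor; four walls sit on top of the base. The front and back walls (the −y and +y sides) span the full width; the two side walls fit between them.

The open box is on top of the stool.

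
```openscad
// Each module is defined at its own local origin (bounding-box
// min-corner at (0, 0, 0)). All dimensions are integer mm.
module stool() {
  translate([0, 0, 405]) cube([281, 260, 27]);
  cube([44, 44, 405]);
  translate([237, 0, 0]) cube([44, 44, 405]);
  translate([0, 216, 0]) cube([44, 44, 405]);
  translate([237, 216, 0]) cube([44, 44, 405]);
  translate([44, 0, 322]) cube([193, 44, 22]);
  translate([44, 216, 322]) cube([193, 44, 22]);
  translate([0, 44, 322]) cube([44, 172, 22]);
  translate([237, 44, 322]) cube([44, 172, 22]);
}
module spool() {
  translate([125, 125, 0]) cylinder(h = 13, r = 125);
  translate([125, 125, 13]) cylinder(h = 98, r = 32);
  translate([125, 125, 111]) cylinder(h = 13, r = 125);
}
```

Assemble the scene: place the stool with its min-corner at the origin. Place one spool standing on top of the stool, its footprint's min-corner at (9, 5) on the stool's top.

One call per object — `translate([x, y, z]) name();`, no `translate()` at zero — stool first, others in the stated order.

stool();
translate([9, 5, 432]) spool();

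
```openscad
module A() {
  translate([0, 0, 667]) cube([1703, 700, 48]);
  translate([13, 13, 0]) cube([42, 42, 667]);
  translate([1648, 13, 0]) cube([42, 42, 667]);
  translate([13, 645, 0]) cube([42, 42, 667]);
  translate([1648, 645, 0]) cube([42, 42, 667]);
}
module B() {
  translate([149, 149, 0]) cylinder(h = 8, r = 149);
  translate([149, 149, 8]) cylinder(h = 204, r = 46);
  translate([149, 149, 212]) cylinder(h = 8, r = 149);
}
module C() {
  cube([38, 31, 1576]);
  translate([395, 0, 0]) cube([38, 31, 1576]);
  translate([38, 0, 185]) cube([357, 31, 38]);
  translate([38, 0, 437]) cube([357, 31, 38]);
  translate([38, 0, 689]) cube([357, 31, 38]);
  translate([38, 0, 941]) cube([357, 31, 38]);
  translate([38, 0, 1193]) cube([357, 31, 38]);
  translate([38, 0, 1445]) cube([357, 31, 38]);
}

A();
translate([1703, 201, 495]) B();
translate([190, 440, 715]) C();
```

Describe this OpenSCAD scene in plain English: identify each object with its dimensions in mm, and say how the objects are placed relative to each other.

A is a rectangular dining table. The top is 1703×700×48 mm with its upper surface at z = 715 mm. It stands on four 42×42 mm square legs, each inset 13 mm from the nearest pair of top edges, running from the floor to the underside of the top.

B is a spool: two coaxial disc flanges of radius 149 mm and thickness 8 mm, joined by a core cylinder of radius 46 mm and height 204 mm. The lower flange rests on z = 0 and the three cylinders share a vertical axis.

C is a straight ladder. Two 38×31 mm vertical rails, 1576 mm tall, stand 433 mm apart (outside-to-outside) with their front faces coplanar on the −y side. 6 rungs, each 31 mm deep and 38 mm tall, span between the inner faces of the rails, front faces flush with the rails. The lowest rung's underside is at z = 185 mm and rungs are spaced 252 mm apart (underside to underside).

The spool is beside the table with their tops flush at z = 715. The ladder is on top of the table.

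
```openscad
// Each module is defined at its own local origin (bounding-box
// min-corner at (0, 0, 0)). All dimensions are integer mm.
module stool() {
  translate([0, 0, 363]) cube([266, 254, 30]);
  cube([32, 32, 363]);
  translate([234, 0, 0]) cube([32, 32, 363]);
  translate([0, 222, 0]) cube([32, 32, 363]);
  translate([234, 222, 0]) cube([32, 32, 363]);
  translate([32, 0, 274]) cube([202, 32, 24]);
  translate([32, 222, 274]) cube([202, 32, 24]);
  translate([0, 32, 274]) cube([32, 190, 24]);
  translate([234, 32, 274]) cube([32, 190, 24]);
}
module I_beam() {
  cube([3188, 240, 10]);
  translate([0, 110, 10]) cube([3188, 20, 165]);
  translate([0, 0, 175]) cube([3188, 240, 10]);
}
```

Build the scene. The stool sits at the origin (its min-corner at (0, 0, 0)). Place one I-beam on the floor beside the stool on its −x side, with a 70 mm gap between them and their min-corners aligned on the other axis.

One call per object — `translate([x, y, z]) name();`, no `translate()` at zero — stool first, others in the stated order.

stool();
translate([-3258, 0, 0]) I_beam();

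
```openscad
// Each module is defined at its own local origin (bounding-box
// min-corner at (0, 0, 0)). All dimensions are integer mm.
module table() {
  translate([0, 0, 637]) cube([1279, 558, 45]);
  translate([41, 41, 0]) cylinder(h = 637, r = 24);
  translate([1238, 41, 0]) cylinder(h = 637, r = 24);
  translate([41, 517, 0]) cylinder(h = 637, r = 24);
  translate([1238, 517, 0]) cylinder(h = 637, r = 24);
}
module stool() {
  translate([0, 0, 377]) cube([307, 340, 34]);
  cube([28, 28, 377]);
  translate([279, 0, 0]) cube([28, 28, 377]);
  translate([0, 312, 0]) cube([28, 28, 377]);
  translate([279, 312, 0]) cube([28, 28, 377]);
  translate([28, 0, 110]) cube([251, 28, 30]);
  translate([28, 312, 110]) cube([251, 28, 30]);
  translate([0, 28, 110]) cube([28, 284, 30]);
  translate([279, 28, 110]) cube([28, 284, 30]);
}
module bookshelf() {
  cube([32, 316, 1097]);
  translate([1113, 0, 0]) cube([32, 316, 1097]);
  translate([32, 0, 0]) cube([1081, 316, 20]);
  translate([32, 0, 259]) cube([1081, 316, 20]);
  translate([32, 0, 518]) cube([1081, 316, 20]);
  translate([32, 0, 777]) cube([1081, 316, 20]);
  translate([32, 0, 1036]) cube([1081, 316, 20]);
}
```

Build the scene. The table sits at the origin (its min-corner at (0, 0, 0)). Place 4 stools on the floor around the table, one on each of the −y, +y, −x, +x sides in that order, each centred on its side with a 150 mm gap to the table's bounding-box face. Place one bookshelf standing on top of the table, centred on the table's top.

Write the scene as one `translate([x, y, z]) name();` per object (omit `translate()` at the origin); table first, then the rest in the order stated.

table();
translate([486, -490, 0]) stool();
translate([486, 708, 0]) stool();
translate([-457, 109, 0]) stool();
translate([1429, 109, 0]) stool();
translate([67, 121, 682]) bookshelf();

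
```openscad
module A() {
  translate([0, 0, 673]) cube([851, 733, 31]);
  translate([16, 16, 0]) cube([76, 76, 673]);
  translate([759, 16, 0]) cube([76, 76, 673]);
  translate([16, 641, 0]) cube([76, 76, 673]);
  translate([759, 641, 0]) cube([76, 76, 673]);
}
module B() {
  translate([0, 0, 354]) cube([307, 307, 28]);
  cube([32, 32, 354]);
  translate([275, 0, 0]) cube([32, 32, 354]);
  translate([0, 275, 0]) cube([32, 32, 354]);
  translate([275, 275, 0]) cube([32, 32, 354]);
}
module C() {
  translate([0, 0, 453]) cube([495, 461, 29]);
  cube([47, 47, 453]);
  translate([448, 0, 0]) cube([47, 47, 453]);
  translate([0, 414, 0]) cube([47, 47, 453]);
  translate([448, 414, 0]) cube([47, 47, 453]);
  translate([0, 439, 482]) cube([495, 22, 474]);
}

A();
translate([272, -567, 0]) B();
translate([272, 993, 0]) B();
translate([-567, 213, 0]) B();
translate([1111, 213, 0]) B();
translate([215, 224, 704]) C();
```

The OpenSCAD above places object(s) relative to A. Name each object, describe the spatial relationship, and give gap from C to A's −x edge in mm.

A is a table. B is a stool. C is a chair. Four stools sit around the table at the −y, +y, −x, +x sides. The chair is on top of the table. The gap from the chair to the table's −x edge is 215 mm.

The chair's min-x is at 215; the table's min-x is 0; gap = 215 mm.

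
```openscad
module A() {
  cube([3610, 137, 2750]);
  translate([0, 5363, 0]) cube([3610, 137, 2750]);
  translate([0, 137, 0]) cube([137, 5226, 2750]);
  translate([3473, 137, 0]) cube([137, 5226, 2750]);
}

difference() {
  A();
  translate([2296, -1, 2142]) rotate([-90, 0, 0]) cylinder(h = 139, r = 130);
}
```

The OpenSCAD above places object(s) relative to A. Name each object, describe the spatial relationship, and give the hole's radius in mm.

The subtracted cylinder has r = 130 mm.

A is a house frame. The house frame has a circular hole through its front wall. The hole's radius is 130 mm.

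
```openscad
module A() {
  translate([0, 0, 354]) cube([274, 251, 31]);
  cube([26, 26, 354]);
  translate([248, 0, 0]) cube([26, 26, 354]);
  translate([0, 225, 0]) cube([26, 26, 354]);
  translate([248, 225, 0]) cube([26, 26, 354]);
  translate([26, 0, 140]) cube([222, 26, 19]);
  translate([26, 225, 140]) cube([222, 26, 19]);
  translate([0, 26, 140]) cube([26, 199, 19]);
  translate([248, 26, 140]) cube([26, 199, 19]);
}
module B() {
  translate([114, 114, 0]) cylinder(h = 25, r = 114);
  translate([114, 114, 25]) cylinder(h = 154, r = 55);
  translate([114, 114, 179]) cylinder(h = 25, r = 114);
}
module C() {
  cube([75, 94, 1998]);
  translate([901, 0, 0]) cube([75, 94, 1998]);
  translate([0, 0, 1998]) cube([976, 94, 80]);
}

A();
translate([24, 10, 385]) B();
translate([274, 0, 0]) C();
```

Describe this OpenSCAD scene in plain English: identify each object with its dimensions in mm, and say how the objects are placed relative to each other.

A is a four-legged stool. The seat is a 274×251×31 mm slab whose top surface is at z = 385 mm; four square legs, each 26×26 mm in cross-section, run from the floor (z = 0) to the underside of the seat, each flush with a corner of the seat. Four stretchers, 26 mm wide and 19 mm tall, connect adjacent legs with their undersides at z = 140 mm, each running between the inner faces of the legs it joins and aligned with the legs' outer faces on the other axis.

B is a spool: two coaxial disc flanges of radius 114 mm and thickness 25 mm, joined by a core cylinder of radius 55 mm and height 154 mm. The lower flange rests on z = 0 and the three cylinders share a vertical axis.

C is a door frame. The clear opening is 826 mm wide and 1998 mm high. Two 75 mm wide jambs, 94 mm deep, stand either side of the opening from the floor to the top of the opening. A 80 mm thick head sits across the top of both jambs, spanning the full outside width of the frame.

The spool is on top of the stool. The door frame is against the stool's +x side, with their −y faces flush.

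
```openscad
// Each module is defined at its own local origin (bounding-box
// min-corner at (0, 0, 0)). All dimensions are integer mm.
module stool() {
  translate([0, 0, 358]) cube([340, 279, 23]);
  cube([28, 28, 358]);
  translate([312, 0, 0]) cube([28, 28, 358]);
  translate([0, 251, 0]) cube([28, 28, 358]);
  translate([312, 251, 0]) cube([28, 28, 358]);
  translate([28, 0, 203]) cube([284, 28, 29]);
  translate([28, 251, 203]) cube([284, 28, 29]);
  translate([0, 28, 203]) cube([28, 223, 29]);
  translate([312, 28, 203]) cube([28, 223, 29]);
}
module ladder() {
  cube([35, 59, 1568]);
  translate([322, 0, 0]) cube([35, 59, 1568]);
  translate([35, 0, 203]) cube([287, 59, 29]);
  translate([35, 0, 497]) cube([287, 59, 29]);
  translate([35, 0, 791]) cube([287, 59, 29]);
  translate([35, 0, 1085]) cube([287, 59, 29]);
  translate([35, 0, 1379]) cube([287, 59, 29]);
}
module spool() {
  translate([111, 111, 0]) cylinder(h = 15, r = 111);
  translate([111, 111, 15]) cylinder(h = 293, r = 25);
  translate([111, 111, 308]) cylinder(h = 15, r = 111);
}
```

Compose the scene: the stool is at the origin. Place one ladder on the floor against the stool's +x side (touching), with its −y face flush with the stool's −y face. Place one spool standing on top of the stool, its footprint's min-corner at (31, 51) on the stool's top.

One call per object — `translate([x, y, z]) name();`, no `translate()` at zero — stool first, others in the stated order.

stool();
translate([340, 0, 0]) ladder();
translate([31, 51, 381]) spool();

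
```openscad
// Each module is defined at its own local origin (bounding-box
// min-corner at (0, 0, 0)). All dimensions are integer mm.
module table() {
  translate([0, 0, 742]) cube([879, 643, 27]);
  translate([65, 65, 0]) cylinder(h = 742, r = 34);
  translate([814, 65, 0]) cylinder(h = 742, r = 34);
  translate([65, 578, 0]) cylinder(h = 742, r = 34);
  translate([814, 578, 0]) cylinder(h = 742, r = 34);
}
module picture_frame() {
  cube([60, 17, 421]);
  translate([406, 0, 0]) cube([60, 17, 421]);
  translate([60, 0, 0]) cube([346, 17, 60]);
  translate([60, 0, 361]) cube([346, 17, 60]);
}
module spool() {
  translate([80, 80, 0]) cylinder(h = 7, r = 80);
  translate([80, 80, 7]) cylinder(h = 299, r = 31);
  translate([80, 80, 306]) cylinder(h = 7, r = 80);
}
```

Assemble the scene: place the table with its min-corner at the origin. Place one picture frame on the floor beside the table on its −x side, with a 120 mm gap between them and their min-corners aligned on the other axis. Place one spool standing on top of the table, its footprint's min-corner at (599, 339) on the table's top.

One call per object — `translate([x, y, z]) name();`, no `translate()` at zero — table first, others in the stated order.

table();
translate([-586, 0, 0]) picture_frame();
translate([599, 339, 769]) spool();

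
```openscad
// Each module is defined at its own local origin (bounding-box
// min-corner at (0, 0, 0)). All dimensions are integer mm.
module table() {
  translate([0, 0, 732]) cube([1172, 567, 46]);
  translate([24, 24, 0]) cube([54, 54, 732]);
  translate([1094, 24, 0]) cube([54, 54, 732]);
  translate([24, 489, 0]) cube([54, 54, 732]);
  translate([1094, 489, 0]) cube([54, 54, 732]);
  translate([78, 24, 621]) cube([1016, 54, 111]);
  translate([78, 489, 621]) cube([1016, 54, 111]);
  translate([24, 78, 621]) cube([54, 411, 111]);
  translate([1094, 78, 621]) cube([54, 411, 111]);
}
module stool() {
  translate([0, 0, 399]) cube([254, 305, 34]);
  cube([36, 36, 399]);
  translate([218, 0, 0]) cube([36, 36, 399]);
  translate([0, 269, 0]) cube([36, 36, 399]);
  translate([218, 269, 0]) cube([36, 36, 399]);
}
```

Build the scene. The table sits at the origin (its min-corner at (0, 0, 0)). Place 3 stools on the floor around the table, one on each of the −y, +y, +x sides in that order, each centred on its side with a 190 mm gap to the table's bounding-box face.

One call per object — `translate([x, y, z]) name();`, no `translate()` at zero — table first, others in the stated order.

table();
translate([459, -495, 0]) stool();
translate([459, 757, 0]) stool();
translate([1362, 131, 0]) stool();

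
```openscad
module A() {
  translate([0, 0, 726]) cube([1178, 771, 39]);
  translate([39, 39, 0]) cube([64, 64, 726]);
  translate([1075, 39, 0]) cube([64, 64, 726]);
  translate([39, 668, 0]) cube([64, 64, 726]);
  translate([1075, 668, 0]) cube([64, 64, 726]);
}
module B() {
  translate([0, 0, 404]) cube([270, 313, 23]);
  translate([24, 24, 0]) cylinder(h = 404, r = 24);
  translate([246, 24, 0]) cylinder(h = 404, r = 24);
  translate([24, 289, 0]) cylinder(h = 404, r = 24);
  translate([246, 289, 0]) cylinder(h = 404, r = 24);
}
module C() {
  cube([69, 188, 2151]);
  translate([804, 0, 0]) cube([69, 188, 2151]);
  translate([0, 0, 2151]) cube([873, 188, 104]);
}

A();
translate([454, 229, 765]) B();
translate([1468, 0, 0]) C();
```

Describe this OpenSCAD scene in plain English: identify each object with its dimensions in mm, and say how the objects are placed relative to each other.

A is a rectangular dining table. The top is 1178×771×39 mm with its upper surface at z = 765 mm. It stands on four 64×64 mm square legs, each inset 39 mm from the nearest pair of top edges, running from the floor to the underside of the top.

B is a simple wooden stool: a rectangular seat 270 mm (x) by 313 mm (y), 23 mm thick, top face at z = 427 mm, on four round legs, each 48 mm in diameter. The legs rest on z = 0, each leg's axis is inset half a diameter from the nearest pair of seat edges (so the leg's bounding box is flush with the corner).

C is a door frame. The clear opening is 735 mm wide and 2151 mm high. Two 69 mm wide jambs, 188 mm deep, stand either side of the opening from the floor to the top of the opening. A 104 mm thick head sits across the top of both jambs, spanning the full outside width of the frame.

The stool is on top of the table, centred. The door frame is on the floor beside the table on its +x side.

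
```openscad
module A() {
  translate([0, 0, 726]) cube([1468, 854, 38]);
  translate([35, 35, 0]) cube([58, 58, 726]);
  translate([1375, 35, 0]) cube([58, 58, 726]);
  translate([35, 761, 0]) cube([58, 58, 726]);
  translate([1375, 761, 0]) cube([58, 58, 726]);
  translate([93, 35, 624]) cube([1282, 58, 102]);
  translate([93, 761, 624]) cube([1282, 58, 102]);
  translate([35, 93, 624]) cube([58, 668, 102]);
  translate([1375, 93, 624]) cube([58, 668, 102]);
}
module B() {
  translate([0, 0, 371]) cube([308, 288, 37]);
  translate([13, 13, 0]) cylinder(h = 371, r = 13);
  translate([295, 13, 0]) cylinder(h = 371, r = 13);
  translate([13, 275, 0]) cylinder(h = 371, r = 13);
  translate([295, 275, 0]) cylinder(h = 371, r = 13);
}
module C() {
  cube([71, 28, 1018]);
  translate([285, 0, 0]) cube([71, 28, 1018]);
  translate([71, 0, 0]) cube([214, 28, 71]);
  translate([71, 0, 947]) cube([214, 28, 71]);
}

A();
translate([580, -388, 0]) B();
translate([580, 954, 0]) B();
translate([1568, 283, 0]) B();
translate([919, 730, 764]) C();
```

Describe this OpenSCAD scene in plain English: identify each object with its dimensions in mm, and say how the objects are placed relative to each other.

A is a rectangular dining table. The top is 1468×854×38 mm with its upper surface at z = 764 mm. It stands on four 58×58 mm square legs, each inset 35 mm from the nearest pair of top edges, running from the floor to the underside of the top. Four apron rails, 58 mm thick and 102 mm tall, run between adjacent legs with their top edges flush with the underside of the top and their outer faces flush with the legs' outer faces.

B is a four-legged stool. The seat is 308×288 mm, 37 mm thick, top at z = 408 mm. It stands on four round legs, each 26 mm in diameter, from z = 0 to the seat underside, each leg's axis is inset half a diameter from the nearest pair of seat edges (so the leg's bounding box is flush with the corner).

C is a rectangular picture frame lying in the x–z plane (depth along y). The opening is 214 mm wide (x) by 876 mm tall (z), surrounded by a border 71 mm wide on all four sides. The frame is 28 mm deep and is made of two full-height vertical stiles with two horizontal rails fitted between them.

Three stools sit around the table at the −y, +y, +x sides. The picture frame is on top of the table.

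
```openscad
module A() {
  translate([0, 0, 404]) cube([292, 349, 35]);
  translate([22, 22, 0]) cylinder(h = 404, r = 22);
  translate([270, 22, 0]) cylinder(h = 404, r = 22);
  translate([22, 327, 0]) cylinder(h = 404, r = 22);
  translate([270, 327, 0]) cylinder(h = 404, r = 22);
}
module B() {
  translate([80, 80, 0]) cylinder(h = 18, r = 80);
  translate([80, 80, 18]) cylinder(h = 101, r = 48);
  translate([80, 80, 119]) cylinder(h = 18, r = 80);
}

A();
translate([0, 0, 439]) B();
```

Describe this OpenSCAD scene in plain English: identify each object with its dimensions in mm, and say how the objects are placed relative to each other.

A is a four-legged stool. The seat is 292×349 mm, 35 mm thick, top at z = 439 mm. It stands on four round legs, each 44 mm in diameter, from z = 0 to the seat underside, each leg's axis is inset half a diameter from the nearest pair of seat edges (so the leg's bounding box is flush with the corner).

B is a spool: two coaxial disc flanges of radius 80 mm and thickness 18 mm, joined by a core cylinder of radius 48 mm and height 101 mm. The lower flange rests on z = 0 and the three cylinders share a vertical axis.

The spool is on top of the stool.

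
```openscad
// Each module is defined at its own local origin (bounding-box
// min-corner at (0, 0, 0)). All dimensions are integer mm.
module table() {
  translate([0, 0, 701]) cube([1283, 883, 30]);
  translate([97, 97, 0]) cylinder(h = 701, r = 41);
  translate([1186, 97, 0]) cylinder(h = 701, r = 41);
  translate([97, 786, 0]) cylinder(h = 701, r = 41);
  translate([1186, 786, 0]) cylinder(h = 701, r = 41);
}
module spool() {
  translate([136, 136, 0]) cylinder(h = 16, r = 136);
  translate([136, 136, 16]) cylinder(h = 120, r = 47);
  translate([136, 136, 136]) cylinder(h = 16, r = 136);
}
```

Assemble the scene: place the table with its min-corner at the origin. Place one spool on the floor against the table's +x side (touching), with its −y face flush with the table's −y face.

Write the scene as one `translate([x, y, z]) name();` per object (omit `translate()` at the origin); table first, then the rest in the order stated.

table();
translate([1283, 0, 0]) spool();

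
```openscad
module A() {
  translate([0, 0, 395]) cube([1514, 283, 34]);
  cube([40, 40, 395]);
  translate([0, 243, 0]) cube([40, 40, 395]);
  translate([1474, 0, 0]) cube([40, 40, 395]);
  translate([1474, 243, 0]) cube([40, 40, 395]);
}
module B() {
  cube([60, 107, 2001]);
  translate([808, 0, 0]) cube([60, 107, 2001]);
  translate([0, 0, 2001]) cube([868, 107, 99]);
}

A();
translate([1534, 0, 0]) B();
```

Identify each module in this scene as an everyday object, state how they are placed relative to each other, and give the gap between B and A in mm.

The door frame's nearest face is 20 mm from the bench's +x face.

A is a bench. B is a door frame. The door frame is on the floor beside the bench on its +x side. The gap between the door frame and the bench is 20 mm.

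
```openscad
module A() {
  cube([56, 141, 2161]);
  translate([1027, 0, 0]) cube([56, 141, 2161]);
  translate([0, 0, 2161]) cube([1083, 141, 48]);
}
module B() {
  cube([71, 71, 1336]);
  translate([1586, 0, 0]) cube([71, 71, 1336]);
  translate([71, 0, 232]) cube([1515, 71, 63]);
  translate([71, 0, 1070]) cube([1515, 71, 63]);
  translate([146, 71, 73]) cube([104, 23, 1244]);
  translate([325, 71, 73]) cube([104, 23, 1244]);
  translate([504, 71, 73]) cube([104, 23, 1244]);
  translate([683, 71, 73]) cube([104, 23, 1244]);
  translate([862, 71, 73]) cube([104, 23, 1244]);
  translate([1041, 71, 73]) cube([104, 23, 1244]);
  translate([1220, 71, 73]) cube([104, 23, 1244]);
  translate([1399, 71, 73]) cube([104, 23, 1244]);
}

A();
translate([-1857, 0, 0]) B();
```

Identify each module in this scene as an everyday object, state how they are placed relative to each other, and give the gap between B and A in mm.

A is a door frame. B is a fence section. The fence section is on the floor beside the door frame on its −x side. The gap between the fence section and the door frame is 200 mm.

The fence section's nearest face is 200 mm from the door frame's −x face.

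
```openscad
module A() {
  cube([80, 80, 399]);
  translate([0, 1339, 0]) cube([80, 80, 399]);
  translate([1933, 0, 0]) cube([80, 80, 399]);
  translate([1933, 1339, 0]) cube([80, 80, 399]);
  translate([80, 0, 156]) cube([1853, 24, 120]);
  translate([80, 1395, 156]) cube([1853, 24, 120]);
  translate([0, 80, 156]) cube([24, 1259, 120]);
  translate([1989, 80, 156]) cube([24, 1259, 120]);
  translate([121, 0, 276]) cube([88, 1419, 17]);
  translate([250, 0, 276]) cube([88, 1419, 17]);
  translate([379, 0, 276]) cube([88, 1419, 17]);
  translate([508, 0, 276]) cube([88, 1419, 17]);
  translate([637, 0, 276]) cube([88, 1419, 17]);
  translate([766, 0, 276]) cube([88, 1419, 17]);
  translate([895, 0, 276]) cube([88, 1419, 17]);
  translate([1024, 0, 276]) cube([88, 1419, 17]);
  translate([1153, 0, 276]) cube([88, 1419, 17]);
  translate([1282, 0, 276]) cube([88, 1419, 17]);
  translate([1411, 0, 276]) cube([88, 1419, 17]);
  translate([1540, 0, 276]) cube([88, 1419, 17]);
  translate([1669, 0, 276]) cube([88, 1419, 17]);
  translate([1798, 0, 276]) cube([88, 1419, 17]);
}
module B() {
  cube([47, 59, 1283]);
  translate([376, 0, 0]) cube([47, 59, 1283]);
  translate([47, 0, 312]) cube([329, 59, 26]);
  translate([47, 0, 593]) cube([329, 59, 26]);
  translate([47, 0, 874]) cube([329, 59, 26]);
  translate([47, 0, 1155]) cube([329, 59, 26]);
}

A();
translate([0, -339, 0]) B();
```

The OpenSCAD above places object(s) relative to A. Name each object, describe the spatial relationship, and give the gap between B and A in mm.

A is a bed frame. B is a ladder. The ladder is on the floor beside the bed frame on its −y side. The gap between the ladder and the bed frame is 280 mm.

The ladder's nearest face is 280 mm from the bed frame's −y face.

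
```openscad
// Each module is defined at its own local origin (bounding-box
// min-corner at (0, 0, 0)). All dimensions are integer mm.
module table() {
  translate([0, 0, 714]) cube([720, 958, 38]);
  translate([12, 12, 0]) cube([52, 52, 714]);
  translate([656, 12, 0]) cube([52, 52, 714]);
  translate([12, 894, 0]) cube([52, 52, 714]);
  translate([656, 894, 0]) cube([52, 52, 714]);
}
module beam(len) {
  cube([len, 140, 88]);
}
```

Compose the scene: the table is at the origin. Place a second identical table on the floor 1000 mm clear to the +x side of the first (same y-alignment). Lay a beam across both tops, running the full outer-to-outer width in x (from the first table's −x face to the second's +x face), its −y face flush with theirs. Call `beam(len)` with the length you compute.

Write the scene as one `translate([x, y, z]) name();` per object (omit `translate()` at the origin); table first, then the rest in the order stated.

table();
translate([1720, 0, 0]) table();
translate([0, 0, 752]) beam(2440);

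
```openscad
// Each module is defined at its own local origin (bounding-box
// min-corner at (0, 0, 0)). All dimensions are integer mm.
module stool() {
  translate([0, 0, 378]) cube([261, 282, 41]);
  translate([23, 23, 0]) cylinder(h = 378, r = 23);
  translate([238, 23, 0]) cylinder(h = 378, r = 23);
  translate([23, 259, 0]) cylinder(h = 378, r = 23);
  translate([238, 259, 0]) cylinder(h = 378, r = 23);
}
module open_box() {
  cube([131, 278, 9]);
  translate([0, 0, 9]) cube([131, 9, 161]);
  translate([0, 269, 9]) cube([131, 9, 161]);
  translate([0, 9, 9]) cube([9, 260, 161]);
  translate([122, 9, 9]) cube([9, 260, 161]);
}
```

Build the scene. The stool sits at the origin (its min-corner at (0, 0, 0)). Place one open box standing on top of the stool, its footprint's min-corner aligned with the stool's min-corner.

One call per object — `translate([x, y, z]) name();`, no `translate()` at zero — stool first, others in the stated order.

stool();
translate([0, 0, 419]) open_box();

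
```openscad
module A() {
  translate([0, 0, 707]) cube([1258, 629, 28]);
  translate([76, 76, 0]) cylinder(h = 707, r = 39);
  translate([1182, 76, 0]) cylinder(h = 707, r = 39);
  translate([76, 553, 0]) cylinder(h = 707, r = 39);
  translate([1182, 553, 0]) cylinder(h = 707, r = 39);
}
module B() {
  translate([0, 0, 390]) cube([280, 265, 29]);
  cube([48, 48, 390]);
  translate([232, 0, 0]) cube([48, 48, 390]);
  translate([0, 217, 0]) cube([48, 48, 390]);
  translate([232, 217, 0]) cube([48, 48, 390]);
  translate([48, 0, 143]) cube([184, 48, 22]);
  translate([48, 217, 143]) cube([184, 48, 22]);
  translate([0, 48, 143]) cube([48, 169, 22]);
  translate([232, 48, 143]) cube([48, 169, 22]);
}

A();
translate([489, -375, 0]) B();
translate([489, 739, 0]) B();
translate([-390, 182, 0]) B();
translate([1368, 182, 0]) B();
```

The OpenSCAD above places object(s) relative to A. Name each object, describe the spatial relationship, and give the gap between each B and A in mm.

Each stool's nearest face is 110 mm from the table's bounding box.

A is a table. B is a stool. Four stools sit around the table at the −y, +y, −x, +x sides. The gap between each stool and the table is 110 mm.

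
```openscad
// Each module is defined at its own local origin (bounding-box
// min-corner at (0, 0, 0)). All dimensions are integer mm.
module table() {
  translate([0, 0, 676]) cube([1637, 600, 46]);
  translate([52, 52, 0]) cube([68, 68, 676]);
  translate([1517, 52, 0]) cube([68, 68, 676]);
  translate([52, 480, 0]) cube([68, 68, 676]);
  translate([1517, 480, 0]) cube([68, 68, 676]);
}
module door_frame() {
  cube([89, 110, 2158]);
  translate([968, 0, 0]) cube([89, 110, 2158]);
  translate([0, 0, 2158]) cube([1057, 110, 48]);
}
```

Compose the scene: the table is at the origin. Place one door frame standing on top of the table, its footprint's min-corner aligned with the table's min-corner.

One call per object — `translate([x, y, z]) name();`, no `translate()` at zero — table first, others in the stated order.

table();
translate([0, 0, 722]) door_frame();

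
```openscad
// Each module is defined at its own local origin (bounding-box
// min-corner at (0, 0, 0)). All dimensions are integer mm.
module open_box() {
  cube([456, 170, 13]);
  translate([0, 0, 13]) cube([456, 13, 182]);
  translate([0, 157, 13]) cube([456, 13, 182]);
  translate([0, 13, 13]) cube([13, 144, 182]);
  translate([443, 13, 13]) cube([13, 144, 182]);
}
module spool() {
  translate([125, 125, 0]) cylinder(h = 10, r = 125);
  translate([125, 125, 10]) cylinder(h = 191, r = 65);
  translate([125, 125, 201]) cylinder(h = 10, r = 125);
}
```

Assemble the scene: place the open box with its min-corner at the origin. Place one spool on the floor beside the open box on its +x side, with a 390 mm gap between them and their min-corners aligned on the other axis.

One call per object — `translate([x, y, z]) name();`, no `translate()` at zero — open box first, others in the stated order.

open_box();
translate([846, 0, 0]) spool();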